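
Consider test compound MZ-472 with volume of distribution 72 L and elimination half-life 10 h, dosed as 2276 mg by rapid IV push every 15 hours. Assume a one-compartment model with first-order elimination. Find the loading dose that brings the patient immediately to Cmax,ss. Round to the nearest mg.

3521 mg

f = (1/2)^(15/10) ≈ 0.353553; accumulation ratio R = 1/(1−f) ≈ 1.54692.
Loading dose to hit Cmax,ss on first dose: D_load = D_maint·R ≈ 2276 × 1.54692 ≈ 3520.79 mg.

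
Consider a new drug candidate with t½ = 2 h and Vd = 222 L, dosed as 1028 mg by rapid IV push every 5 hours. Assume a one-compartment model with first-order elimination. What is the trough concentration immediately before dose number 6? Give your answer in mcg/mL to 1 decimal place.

f = (1/2)^(τ/t½) = (1/2)^(5/2) ≈ 0.1768.
C₀ = D/Vd = 1028/222 ≈ 4.631 mcg/mL.
Before the 6th dose, 5 doses have been given. Superposition: Cmin = C₀·(f + f² + … + f^5).
≈ 4.631 × (0.1768 + 0.0313 + 0.0055 + 0.0010 + 0.0002) ≈ 4.631 × 0.2148 ≈ 0.995 mcg/mL.

1.0 mcg/mL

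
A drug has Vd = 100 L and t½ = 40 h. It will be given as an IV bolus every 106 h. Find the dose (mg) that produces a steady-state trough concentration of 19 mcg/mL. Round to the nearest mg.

10026 mg

τ/t½ = 106/40 ≈ 2.65, so f = (1/2)^(106/40) ≈ 0.159320.
Cmin,ss = (D/Vd)·f/(1−f), so D = Cmin,ss·Vd·(1−f)/f.
D = 19 × 100 × (1−f)/f ≈ 19 × 100 × 5.27668 ≈ 10025.69 mg.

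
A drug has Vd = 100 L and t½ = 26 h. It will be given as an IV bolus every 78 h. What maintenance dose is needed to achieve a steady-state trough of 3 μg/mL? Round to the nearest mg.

2100 mg

τ/t½ = 78/26 ≈ 3, so f = (1/2)^(78/26) ≈ 0.125000.
Cmin,ss = (D/Vd)·f/(1−f), so D = Cmin,ss·Vd·(1−f)/f.
D = 3 × 100 × (1−f)/f ≈ 3 × 100 × 7.00000 ≈ 2100.00 mg.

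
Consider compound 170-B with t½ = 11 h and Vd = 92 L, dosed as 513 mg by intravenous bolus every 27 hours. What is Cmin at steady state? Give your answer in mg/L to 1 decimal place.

1.2 mg/L

Over one 27-h interval, 27/11 ≈ 2.4545 half-lives elapse, leaving f ≈ 0.1824 of each dose.
Accumulation ratio R = 1/(1 − f) ≈ 1/0.8176 ≈ 1.2231.
Single-dose peak C₀ = D/Vd = 513/92 ≈ 5.576 mg/L.
Steady-state peak Cmax,ss = C₀·R ≈ 5.576 × 1.2231 ≈ 6.820 mg/L.
One interval later, Cmin,ss = Cmax,ss·e^(−kτ) ≈ 6.820 × 0.1824 ≈ 1.244 mg/L.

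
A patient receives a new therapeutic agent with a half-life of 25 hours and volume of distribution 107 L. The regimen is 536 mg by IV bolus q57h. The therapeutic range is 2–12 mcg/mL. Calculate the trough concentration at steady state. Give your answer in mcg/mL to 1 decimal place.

1.3 mcg/mL

τ/t½ = 57/25 ≈ 2.28, so fraction remaining f = (1/2)^(57/25) ≈ 0.2059.
Accumulation ratio R = 1/(1 − f) ≈ 1/0.7941 ≈ 1.2593.
Single-dose peak C₀ = D/Vd = 536/107 ≈ 5.009 mcg/mL.
Cmax,ss = C₀/(1 − f) ≈ 5.009/0.7941 ≈ 6.308 mcg/mL.
Steady-state trough Cmin,ss = Cmax,ss·f ≈ 6.308 × 0.2059 ≈ 1.299 mcg/mL.
Trough 1.3 mcg/mL vs MEC 2 mcg/mL: subtherapeutic.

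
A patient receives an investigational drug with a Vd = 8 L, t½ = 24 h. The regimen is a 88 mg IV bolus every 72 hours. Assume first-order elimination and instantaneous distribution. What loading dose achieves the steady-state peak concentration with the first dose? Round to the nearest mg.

f = (1/2)^(72/24) ≈ 0.125000; accumulation ratio R = 1/(1−f) ≈ 1.14286.
Loading dose to hit Cmax,ss on first dose: D_load = D_maint·R ≈ 88 × 1.14286 ≈ 100.57 mg.

101 mg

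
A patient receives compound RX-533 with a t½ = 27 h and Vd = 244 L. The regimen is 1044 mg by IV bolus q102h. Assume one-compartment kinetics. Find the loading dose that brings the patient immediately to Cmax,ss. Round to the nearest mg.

1126 mg

f = (1/2)^(102/27) ≈ 0.072908; accumulation ratio R = 1/(1−f) ≈ 1.07864.
Loading dose to hit Cmax,ss on first dose: D_load = D_maint·R ≈ 1044 × 1.07864 ≈ 1126.10 mg.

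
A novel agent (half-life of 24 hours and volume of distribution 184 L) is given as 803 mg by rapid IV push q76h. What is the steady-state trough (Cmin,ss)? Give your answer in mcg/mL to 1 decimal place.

τ/t½ = 76/24 ≈ 3.1667, so fraction remaining f = (1/2)^(76/24) ≈ 0.1114.
Accumulation ratio R = 1/(1 − f) ≈ 1/0.8886 ≈ 1.1254.
Single-dose peak C₀ = D/Vd = 803/184 ≈ 4.364 mcg/mL.
Cmax,ss = C₀/(1 − f) ≈ 4.364/0.8886 ≈ 4.911 mcg/mL.
One interval later, Cmin,ss = Cmax,ss·e^(−kτ) ≈ 4.911 × 0.1114 ≈ 0.547 mcg/mL.

0.5 mcg/mL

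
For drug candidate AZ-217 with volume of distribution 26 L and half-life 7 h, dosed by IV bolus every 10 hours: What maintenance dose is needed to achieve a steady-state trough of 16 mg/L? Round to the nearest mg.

704 mg

τ/t½ = 10/7 ≈ 1.4286, so f = (1/2)^(10/7) ≈ 0.371499.
Cmin,ss = (D/Vd)·f/(1−f), so D = Cmin,ss·Vd·(1−f)/f.
D = 16 × 26 × (1−f)/f ≈ 16 × 26 × 1.69180 ≈ 703.79 mg.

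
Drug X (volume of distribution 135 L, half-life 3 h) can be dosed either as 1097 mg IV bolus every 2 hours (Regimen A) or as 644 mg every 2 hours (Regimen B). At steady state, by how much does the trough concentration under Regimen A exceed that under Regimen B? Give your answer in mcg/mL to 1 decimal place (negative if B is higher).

Regimen A: f = (1/2)^(2/3) ≈ 0.6300; Cmin,ss = (1097/135)·f/(1−f) ≈ 13.836 mcg/mL.
Regimen B: f = (1/2)^(2/3) ≈ 0.6300; Cmin,ss = (644/135)·f/(1−f) ≈ 8.123 mcg/mL.
Difference ≈ 13.836 − 8.123 ≈ 5.713 mcg/mL.

5.7 mcg/mL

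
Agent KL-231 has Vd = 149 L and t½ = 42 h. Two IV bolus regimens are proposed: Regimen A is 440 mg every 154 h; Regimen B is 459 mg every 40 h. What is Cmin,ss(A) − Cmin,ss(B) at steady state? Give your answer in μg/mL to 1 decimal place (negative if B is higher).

Regimen A: f = (1/2)^(154/42) ≈ 0.0787; Cmin,ss = (440/149)·f/(1−f) ≈ 0.252 μg/mL.
Regimen B: f = (1/2)^(40/42) ≈ 0.5168; Cmin,ss = (459/149)·f/(1−f) ≈ 3.295 μg/mL.
Difference ≈ 0.252 − 3.295 ≈ -3.043 μg/mL.

-3.0 μg/mL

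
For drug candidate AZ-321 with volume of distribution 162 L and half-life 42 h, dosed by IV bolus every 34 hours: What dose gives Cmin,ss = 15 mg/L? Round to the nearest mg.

1829 mg

τ/t½ = 34/42 ≈ 0.80952, so f = (1/2)^(34/42) ≈ 0.570570.
Cmin,ss = (D/Vd)·f/(1−f), so D = Cmin,ss·Vd·(1−f)/f.
D = 15 × 162 × (1−f)/f ≈ 15 × 162 × 0.75263 ≈ 1828.89 mg.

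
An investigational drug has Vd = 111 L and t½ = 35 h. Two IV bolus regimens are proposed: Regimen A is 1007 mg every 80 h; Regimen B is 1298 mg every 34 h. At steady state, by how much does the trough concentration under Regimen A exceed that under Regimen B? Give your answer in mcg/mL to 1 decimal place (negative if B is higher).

-9.8 mcg/mL

Regimen A: f = (1/2)^(80/35) ≈ 0.2051; Cmin,ss = (1007/111)·f/(1−f) ≈ 2.341 mcg/mL.
Regimen B: f = (1/2)^(34/35) ≈ 0.5100; Cmin,ss = (1298/111)·f/(1−f) ≈ 12.171 mcg/mL.
Difference ≈ 2.341 − 12.171 ≈ -9.830 mcg/mL.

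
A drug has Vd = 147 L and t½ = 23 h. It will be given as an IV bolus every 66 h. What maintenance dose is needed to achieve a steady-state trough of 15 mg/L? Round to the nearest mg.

τ/t½ = 66/23 ≈ 2.8696, so f = (1/2)^(66/23) ≈ 0.136828.
Cmin,ss = (D/Vd)·f/(1−f), so D = Cmin,ss·Vd·(1−f)/f.
D = 15 × 147 × (1−f)/f ≈ 15 × 147 × 6.30845 ≈ 13910.13 mg.

13910 mg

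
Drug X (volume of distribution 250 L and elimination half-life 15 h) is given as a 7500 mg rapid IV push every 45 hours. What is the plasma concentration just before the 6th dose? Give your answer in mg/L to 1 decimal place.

4.3 mg/L

f = (1/2)^(τ/t½) = (1/2)^(45/15) ≈ 0.1250.
C₀ = D/Vd = 7500/250 ≈ 30.000 mg/L.
Before the 6th dose, 5 doses have been given. Superposition: Cmin = C₀·(f + f² + … + f^5).
≈ 30.000 × (0.1250 + 0.0156 + 0.0020 + 0.0002 + 0.0000) ≈ 30.000 × 0.1428 ≈ 4.284 mg/L.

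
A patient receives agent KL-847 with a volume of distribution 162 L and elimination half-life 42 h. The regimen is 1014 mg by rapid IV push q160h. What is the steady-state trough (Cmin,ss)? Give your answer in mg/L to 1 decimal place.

Over one 160-h interval, 160/42 ≈ 3.8095 half-lives elapse, leaving f ≈ 0.0713 of each dose.
Single-dose peak C₀ = D/Vd = 1014/162 ≈ 6.259 mg/L.
Steady-state trough Cmin,ss = C₀·f/(1−f) ≈ 6.259 × 0.0713/0.9287 ≈ 0.481 mg/L.

0.5 mg/L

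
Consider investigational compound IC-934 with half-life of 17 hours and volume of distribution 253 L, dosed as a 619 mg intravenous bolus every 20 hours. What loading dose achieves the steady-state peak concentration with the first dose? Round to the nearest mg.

1110 mg

f = (1/2)^(20/17) ≈ 0.442433; accumulation ratio R = 1/(1−f) ≈ 1.79351.
Loading dose to hit Cmax,ss on first dose: D_load = D_maint·R ≈ 619 × 1.79351 ≈ 1110.18 mg.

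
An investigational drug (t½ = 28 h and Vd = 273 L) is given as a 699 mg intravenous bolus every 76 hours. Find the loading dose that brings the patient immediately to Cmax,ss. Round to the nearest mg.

f = (1/2)^(76/28) ≈ 0.152377; accumulation ratio R = 1/(1−f) ≈ 1.17977.
Loading dose to hit Cmax,ss on first dose: D_load = D_maint·R ≈ 699 × 1.17977 ≈ 824.66 mg.

825 mg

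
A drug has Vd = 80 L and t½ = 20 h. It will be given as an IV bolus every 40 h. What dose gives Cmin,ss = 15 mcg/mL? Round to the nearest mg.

3600 mg

τ/t½ = 40/20 ≈ 2, so f = (1/2)^(40/20) ≈ 0.250000.
Cmin,ss = (D/Vd)·f/(1−f), so D = Cmin,ss·Vd·(1−f)/f.
D = 15 × 80 × (1−f)/f ≈ 15 × 80 × 3.00000 ≈ 3600.00 mg.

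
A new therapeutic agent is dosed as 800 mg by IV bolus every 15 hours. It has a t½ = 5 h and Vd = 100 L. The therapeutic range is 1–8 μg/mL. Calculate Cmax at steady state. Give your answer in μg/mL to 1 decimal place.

The dosing interval is 3 half-lives, so f = 2^(−3) = 0.125.
At steady state, R = 1/(1 − 0.125) = 8/7.
Single-dose peak C₀ = D/Vd = 800/100 = 8 μg/mL.
Steady-state peak Cmax,ss = C₀·R = 8 × 8/7 ≈ 9.143 μg/mL.
Peak 9.1 μg/mL vs MTC 8 μg/mL: exceeds toxic threshold.

9.1 μg/mL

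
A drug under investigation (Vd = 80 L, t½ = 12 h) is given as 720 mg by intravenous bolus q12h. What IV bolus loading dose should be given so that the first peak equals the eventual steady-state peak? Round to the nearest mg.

1440 mg

f = (1/2)^(12/12) ≈ 0.500000; accumulation ratio R = 1/(1−f) ≈ 2.00000.
Loading dose to hit Cmax,ss on first dose: D_load = D_maint·R ≈ 720 × 2.00000 ≈ 1440.00 mg.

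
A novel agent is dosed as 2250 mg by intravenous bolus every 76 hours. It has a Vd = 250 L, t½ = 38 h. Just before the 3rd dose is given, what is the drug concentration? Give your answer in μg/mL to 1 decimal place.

f = (1/2)^(τ/t½) = (1/2)^(76/38) ≈ 0.2500.
C₀ = D/Vd = 2250/250 ≈ 9.000 μg/mL.
Before the 3rd dose, 2 doses have been given. Superposition: Cmin = C₀·(f + f²).
≈ 9.000 × (0.2500 + 0.0625) ≈ 9.000 × 0.3125 ≈ 2.812 μg/mL.

2.8 μg/mL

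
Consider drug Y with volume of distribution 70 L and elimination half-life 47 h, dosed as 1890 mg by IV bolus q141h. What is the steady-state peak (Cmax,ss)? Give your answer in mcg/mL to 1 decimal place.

30.9 mcg/mL

The dosing interval is 3 half-lives, so f = 2^(−3) = 0.125.
Accumulation ratio R = 1/(1 − f) = 1/0.875 = 8/7.
Single-dose peak C₀ = D/Vd = 1890/70 = 27 mcg/mL.
Steady-state peak Cmax,ss = C₀·R = 27 × 8/7 ≈ 30.857 mcg/mL.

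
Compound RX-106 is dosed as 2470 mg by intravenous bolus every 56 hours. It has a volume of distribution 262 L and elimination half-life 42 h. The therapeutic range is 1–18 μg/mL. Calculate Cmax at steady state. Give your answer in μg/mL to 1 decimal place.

τ/t½ = 56/42 ≈ 1.3333, so fraction remaining f = (1/2)^(56/42) ≈ 0.3969.
At steady state, accumulation factor R = 1/(1 − e^(−kτ)) ≈ 1.6581.
Single-dose peak C₀ = D/Vd = 2470/262 ≈ 9.427 μg/mL.
Steady-state peak Cmax,ss = C₀·R ≈ 9.427 × 1.6581 ≈ 15.631 μg/mL.
Peak 15.6 μg/mL vs MTC 18 μg/mL: below toxic threshold.

15.6 μg/mL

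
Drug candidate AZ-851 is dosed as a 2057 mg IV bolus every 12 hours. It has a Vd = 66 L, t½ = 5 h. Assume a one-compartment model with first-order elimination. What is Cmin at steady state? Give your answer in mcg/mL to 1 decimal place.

7.3 mcg/mL

Over one 12-h interval, 12/5 ≈ 2.4 half-lives elapse, leaving f ≈ 0.1895 of each dose.
Single-dose peak C₀ = D/Vd = 2057/66 ≈ 31.167 mcg/mL.
Steady-state trough Cmin,ss = C₀·f/(1−f) ≈ 31.167 × 0.1895/0.8105 ≈ 7.287 mcg/mL.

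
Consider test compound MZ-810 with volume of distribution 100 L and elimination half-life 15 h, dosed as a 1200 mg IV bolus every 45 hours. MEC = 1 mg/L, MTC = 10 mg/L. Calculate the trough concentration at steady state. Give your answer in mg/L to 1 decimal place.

τ = 45 h = 3 half-lives, so f = (1/2)^3 = 0.125.
At steady state, R = 1/(1 − 0.125) = 8/7.
Single-dose peak C₀ = D/Vd = 1200/100 = 12 mg/L.
Steady-state peak Cmax,ss = C₀·R = 12 × 8/7 ≈ 13.714 mg/L.
Steady-state trough Cmin,ss = Cmax,ss·f ≈ 13.714 × 0.125 ≈ 1.714 mg/L.
Trough 1.7 mg/L vs MEC 1 mg/L: adequate.

1.7 mg/L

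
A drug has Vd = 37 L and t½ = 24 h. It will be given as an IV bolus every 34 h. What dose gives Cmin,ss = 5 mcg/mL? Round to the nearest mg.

309 mg

τ/t½ = 34/24 ≈ 1.4167, so f = (1/2)^(34/24) ≈ 0.374577.
Cmin,ss = (D/Vd)·f/(1−f), so D = Cmin,ss·Vd·(1−f)/f.
D = 5 × 37 × (1−f)/f ≈ 5 × 37 × 1.66968 ≈ 308.89 mg.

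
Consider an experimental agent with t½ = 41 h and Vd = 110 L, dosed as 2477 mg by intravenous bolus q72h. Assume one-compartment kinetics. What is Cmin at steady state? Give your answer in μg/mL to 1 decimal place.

Over one 72-h interval, 72/41 ≈ 1.7561 half-lives elapse, leaving f ≈ 0.2960 of each dose.
At steady state, accumulation factor R = 1/(1 − e^(−kτ)) ≈ 1.4205.
Each bolus raises the concentration by D/Vd = 2477/110 ≈ 22.518 μg/mL.
Cmax,ss = C₀/(1 − f) ≈ 22.518/0.7040 ≈ 31.986 μg/mL.
One interval later, Cmin,ss = Cmax,ss·e^(−kτ) ≈ 31.986 × 0.2960 ≈ 9.468 μg/mL.

9.5 μg/mL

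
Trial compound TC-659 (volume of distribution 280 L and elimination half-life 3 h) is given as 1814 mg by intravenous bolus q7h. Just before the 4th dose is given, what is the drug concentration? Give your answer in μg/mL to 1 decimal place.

f = (1/2)^(τ/t½) = (1/2)^(7/3) ≈ 0.1984.
C₀ = D/Vd = 1814/280 ≈ 6.479 μg/mL.
Before the 4th dose, 3 doses have been given. Superposition: Cmin = C₀·(f + f² + … + f^3).
≈ 6.479 × (0.1984 + 0.0394 + 0.0078) ≈ 6.479 × 0.2456 ≈ 1.591 μg/mL.

1.6 μg/mL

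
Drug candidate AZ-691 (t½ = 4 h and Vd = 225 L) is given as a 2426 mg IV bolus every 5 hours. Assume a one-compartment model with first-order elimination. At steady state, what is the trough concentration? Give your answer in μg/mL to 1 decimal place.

Over one 5-h interval, 5/4 ≈ 1.25 half-lives elapse, leaving f ≈ 0.4204 of each dose.
Accumulation ratio R = 1/(1 − f) ≈ 1/0.5796 ≈ 1.7253.
Each bolus raises the concentration by D/Vd = 2426/225 ≈ 10.782 μg/mL.
Steady-state peak Cmax,ss = C₀·R ≈ 10.782 × 1.7253 ≈ 18.602 μg/mL.
Steady-state trough Cmin,ss = Cmax,ss·f ≈ 18.602 × 0.4204 ≈ 7.820 μg/mL.

7.8 μg/mL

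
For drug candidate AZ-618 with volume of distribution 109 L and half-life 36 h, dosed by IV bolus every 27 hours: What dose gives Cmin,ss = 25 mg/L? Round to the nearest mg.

1858 mg

τ/t½ = 27/36 ≈ 0.75, so f = (1/2)^(27/36) ≈ 0.594604.
Cmin,ss = (D/Vd)·f/(1−f), so D = Cmin,ss·Vd·(1−f)/f.
D = 25 × 109 × (1−f)/f ≈ 25 × 109 × 0.68179 ≈ 1857.88 mg.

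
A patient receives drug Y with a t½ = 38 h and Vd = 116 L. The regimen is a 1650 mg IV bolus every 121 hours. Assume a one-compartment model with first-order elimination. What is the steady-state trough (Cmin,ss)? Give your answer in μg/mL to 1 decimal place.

Over one 121-h interval, 121/38 ≈ 3.1842 half-lives elapse, leaving f ≈ 0.1100 of each dose.
Accumulation ratio R = 1/(1 − f) ≈ 1/0.8900 ≈ 1.1236.
Each bolus raises the concentration by D/Vd = 1650/116 ≈ 14.224 μg/mL.
Cmax,ss = C₀/(1 − f) ≈ 14.224/0.8900 ≈ 15.982 μg/mL.
Steady-state trough Cmin,ss = Cmax,ss·f ≈ 15.982 × 0.1100 ≈ 1.758 μg/mL.

1.8 μg/mL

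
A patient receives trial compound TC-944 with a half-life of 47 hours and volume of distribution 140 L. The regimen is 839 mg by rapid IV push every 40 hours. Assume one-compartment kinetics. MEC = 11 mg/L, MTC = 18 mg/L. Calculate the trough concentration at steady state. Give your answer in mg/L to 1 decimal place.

Over one 40-h interval, 40/47 ≈ 0.85106 half-lives elapse, leaving f ≈ 0.5544 of each dose.
Accumulation ratio R = 1/(1 − f) ≈ 1/0.4456 ≈ 2.2442.
Single-dose peak C₀ = D/Vd = 839/140 ≈ 5.993 mg/L.
Steady-state peak Cmax,ss = C₀·R ≈ 5.993 × 2.2442 ≈ 13.449 mg/L.
Steady-state trough Cmin,ss = Cmax,ss·f ≈ 13.449 × 0.5544 ≈ 7.456 mg/L.
Trough 7.5 mg/L vs MEC 11 mg/L: subtherapeutic.

7.5 mg/L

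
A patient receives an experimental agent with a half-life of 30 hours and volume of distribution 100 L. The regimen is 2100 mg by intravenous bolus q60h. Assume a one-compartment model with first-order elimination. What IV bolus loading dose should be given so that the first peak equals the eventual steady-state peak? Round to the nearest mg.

f = (1/2)^(60/30) ≈ 0.250000; accumulation ratio R = 1/(1−f) ≈ 1.33333.
Loading dose to hit Cmax,ss on first dose: D_load = D_maint·R ≈ 2100 × 1.33333 ≈ 2799.99 mg.

2800 mg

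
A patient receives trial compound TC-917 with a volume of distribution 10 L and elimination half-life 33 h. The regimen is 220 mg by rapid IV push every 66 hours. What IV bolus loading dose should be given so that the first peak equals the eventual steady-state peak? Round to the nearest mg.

f = (1/2)^(66/33) ≈ 0.250000; accumulation ratio R = 1/(1−f) ≈ 1.33333.
Loading dose to hit Cmax,ss on first dose: D_load = D_maint·R ≈ 220 × 1.33333 ≈ 293.33 mg.

293 mg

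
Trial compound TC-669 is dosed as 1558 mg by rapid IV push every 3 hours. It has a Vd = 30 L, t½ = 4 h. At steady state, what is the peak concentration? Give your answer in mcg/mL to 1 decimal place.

128.1 mcg/mL

k = ln2/t½ = ln2/4 ≈ 0.173287 h⁻¹; fraction remaining f = e^(−kτ) = e^(−0.173287×3) ≈ 0.5946.
Accumulation ratio R = 1/(1 − f) ≈ 1/0.4054 ≈ 2.4667.
Each bolus raises the concentration by D/Vd = 1558/30 ≈ 51.933 mcg/mL.
Steady-state peak Cmax,ss = C₀·R ≈ 51.933 × 2.4667 ≈ 128.103 mcg/mL.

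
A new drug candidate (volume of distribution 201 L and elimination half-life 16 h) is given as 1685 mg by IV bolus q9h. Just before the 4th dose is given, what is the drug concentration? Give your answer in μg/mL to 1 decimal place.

12.1 μg/mL

f = (1/2)^(τ/t½) = (1/2)^(9/16) ≈ 0.6771.
C₀ = D/Vd = 1685/201 ≈ 8.383 μg/mL.
Before the 4th dose, 3 doses have been given. Superposition: Cmin = C₀·(f + f² + … + f^3).
≈ 8.383 × (0.6771 + 0.4585 + 0.3104) ≈ 8.383 × 1.4460 ≈ 12.122 μg/mL.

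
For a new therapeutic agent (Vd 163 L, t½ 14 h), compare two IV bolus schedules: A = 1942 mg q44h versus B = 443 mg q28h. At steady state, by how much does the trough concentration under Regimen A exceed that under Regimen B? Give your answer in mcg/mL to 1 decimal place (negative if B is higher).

0.6 mcg/mL

Regimen A: f = (1/2)^(44/14) ≈ 0.1132; Cmin,ss = (1942/163)·f/(1−f) ≈ 1.521 mcg/mL.
Regimen B: f = (1/2)^(28/14) ≈ 0.2500; Cmin,ss = (443/163)·f/(1−f) ≈ 0.906 mcg/mL.
Difference ≈ 1.521 − 0.906 ≈ 0.615 mcg/mL.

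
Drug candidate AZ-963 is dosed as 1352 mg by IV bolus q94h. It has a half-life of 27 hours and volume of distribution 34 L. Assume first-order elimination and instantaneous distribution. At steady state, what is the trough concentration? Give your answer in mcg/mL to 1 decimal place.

Over one 94-h interval, 94/27 ≈ 3.4815 half-lives elapse, leaving f ≈ 0.0895 of each dose.
Single-dose peak C₀ = D/Vd = 1352/34 ≈ 39.765 mcg/mL.
Steady-state trough Cmin,ss = C₀·f/(1−f) ≈ 39.765 × 0.0895/0.9105 ≈ 3.909 mcg/mL.

3.9 mcg/mL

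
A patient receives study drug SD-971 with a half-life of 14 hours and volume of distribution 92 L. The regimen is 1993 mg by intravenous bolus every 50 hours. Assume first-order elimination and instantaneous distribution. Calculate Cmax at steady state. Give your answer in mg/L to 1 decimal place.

23.7 mg/L

k = ln2/t½ = ln2/14 ≈ 0.049511 h⁻¹; fraction remaining f = e^(−kτ) = e^(−0.049511×50) ≈ 0.0841.
Accumulation ratio R = 1/(1 − f) ≈ 1/0.9159 ≈ 1.0918.
Each bolus raises the concentration by D/Vd = 1993/92 ≈ 21.663 mg/L.
Cmax,ss = C₀/(1 − f) ≈ 21.663/0.9159 ≈ 23.652 mg/L.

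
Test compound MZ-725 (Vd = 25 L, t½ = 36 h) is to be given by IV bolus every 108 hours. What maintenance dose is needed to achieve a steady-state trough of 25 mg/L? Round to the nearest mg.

τ/t½ = 108/36 ≈ 3, so f = (1/2)^(108/36) ≈ 0.125000.
Cmin,ss = (D/Vd)·f/(1−f), so D = Cmin,ss·Vd·(1−f)/f.
D = 25 × 25 × (1−f)/f ≈ 25 × 25 × 7.00000 ≈ 4375.00 mg.

4375 mg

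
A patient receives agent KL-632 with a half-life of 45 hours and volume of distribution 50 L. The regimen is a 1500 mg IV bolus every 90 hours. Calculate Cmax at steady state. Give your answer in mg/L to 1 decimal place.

τ = 90 h = 2 half-lives, so f = (1/2)^2 = 0.25.
Accumulation ratio R = 1/(1 − f) = 1/0.75 = 4/3.
Single-dose peak C₀ = D/Vd = 1500/50 = 30 mg/L.
Steady-state peak Cmax,ss = C₀·R = 30 × 4/3 ≈ 40.000 mg/L.

40.0 mg/L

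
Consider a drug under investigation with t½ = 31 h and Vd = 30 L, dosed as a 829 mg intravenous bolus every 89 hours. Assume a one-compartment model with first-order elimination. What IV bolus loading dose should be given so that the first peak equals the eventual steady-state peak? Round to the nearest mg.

960 mg

f = (1/2)^(89/31) ≈ 0.136695; accumulation ratio R = 1/(1−f) ≈ 1.15834.
Loading dose to hit Cmax,ss on first dose: D_load = D_maint·R ≈ 829 × 1.15834 ≈ 960.26 mg.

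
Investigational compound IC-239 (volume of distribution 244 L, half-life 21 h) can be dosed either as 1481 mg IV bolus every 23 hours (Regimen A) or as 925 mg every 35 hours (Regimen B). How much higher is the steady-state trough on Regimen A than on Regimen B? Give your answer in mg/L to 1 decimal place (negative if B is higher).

Regimen A: f = (1/2)^(23/21) ≈ 0.4681; Cmin,ss = (1481/244)·f/(1−f) ≈ 5.342 mg/L.
Regimen B: f = (1/2)^(35/21) ≈ 0.3150; Cmin,ss = (925/244)·f/(1−f) ≈ 1.743 mg/L.
Difference ≈ 5.342 − 1.743 ≈ 3.599 mg/L.

3.6 mg/L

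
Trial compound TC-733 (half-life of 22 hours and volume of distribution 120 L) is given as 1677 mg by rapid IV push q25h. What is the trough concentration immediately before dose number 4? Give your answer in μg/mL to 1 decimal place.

10.6 μg/mL

f = (1/2)^(τ/t½) = (1/2)^(25/22) ≈ 0.4549.
C₀ = D/Vd = 1677/120 ≈ 13.975 μg/mL.
Before the 4th dose, 3 doses have been given. Superposition: Cmin = C₀·(f + f² + … + f^3).
≈ 13.975 × (0.4549 + 0.2069 + 0.0941) ≈ 13.975 × 0.7559 ≈ 10.564 μg/mL.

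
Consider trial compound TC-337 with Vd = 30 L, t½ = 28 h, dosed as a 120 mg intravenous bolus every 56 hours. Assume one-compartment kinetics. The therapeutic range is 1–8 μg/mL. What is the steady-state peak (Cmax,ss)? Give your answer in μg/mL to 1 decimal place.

5.3 μg/mL

τ = 56 h = 2 half-lives, so f = (1/2)^2 = 0.25.
At steady state, R = 1/(1 − 0.25) = 4/3.
Single-dose peak C₀ = D/Vd = 120/30 = 4 μg/mL.
Steady-state peak Cmax,ss = C₀·R = 4 × 4/3 ≈ 5.333 μg/mL.
Peak 5.3 μg/mL vs MTC 8 μg/mL: below toxic threshold.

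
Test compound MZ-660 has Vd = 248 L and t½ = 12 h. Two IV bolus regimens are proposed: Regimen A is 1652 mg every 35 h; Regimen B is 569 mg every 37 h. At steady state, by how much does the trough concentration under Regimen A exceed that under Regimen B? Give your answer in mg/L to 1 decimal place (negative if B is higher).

0.7 mg/L

Regimen A: f = (1/2)^(35/12) ≈ 0.1324; Cmin,ss = (1652/248)·f/(1−f) ≈ 1.017 mg/L.
Regimen B: f = (1/2)^(37/12) ≈ 0.1180; Cmin,ss = (569/248)·f/(1−f) ≈ 0.307 mg/L.
Difference ≈ 1.017 − 0.307 ≈ 0.710 mg/L.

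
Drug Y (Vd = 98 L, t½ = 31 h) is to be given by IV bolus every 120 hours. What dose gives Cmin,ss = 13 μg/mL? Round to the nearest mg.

17366 mg

τ/t½ = 120/31 ≈ 3.871, so f = (1/2)^(120/31) ≈ 0.068347.
Cmin,ss = (D/Vd)·f/(1−f), so D = Cmin,ss·Vd·(1−f)/f.
D = 13 × 98 × (1−f)/f ≈ 13 × 98 × 13.63122 ≈ 17366.17 mg.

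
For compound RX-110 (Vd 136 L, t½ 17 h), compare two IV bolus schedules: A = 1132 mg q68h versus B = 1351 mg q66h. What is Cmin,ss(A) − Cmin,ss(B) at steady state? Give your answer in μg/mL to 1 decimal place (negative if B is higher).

Regimen A: f = (1/2)^(68/17) ≈ 0.0625; Cmin,ss = (1132/136)·f/(1−f) ≈ 0.555 μg/mL.
Regimen B: f = (1/2)^(66/17) ≈ 0.0678; Cmin,ss = (1351/136)·f/(1−f) ≈ 0.722 μg/mL.
Difference ≈ 0.555 − 0.722 ≈ -0.167 μg/mL.

-0.2 μg/mL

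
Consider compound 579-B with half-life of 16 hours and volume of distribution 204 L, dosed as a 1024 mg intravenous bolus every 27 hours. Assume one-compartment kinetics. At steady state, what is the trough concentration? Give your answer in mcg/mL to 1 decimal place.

2.3 mcg/mL

k = ln2/t½ = ln2/16 ≈ 0.043322 h⁻¹; fraction remaining f = e^(−kτ) = e^(−0.043322×27) ≈ 0.3105.
At steady state, accumulation factor R = 1/(1 − e^(−kτ)) ≈ 1.4503.
Single-dose peak C₀ = D/Vd = 1024/204 ≈ 5.020 mcg/mL.
Steady-state peak Cmax,ss = C₀·R ≈ 5.020 × 1.4503 ≈ 7.281 mcg/mL.
Steady-state trough Cmin,ss = Cmax,ss·f ≈ 7.281 × 0.3105 ≈ 2.261 mcg/mL.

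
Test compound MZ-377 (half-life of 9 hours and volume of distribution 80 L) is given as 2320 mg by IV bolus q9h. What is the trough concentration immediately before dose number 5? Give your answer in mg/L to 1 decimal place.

27.2 mg/L

f = (1/2)^(τ/t½) = (1/2)^(9/9) ≈ 0.5000.
C₀ = D/Vd = 2320/80 ≈ 29.000 mg/L.
Before the 5th dose, 4 doses have been given. Superposition: Cmin = C₀·(f + f² + … + f^4).
≈ 29.000 × (0.5000 + 0.2500 + 0.1250 + 0.0625) ≈ 29.000 × 0.9375 ≈ 27.188 mg/L.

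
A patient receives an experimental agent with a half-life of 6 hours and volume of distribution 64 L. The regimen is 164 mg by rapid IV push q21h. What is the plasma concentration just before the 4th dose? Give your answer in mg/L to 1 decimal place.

f = (1/2)^(τ/t½) = (1/2)^(21/6) ≈ 0.0884.
C₀ = D/Vd = 164/64 ≈ 2.562 mg/L.
Before the 4th dose, 3 doses have been given. Superposition: Cmin = C₀·(f + f² + … + f^3).
≈ 2.562 × (0.0884 + 0.0078 + 0.0007) ≈ 2.562 × 0.0969 ≈ 0.248 mg/L.

0.2 mg/L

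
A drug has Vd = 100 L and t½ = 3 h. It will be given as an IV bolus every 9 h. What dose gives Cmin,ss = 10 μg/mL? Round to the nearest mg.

7000 mg

τ/t½ = 9/3 ≈ 3, so f = (1/2)^(9/3) ≈ 0.125000.
Cmin,ss = (D/Vd)·f/(1−f), so D = Cmin,ss·Vd·(1−f)/f.
D = 10 × 100 × (1−f)/f ≈ 10 × 100 × 7.00000 ≈ 7000.00 mg.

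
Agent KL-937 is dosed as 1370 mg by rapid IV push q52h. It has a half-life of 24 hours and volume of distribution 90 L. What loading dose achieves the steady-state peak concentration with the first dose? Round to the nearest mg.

f = (1/2)^(52/24) ≈ 0.222725; accumulation ratio R = 1/(1−f) ≈ 1.28655.
Loading dose to hit Cmax,ss on first dose: D_load = D_maint·R ≈ 1370 × 1.28655 ≈ 1762.57 mg.

1763 mg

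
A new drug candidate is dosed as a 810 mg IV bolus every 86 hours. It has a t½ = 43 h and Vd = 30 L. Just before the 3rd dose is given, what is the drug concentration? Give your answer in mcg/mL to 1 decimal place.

f = (1/2)^(τ/t½) = (1/2)^(86/43) ≈ 0.2500.
C₀ = D/Vd = 810/30 ≈ 27.000 mcg/mL.
Before the 3rd dose, 2 doses have been given. Superposition: Cmin = C₀·(f + f²).
≈ 27.000 × (0.2500 + 0.0625) ≈ 27.000 × 0.3125 ≈ 8.438 mcg/mL.

8.4 mcg/mL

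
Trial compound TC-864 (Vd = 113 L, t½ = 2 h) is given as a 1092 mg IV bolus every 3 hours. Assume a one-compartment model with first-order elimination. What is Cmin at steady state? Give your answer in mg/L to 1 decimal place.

5.3 mg/L

Over one 3-h interval, 3/2 ≈ 1.5 half-lives elapse, leaving f ≈ 0.3536 of each dose.
Accumulation ratio R = 1/(1 − f) ≈ 1/0.6464 ≈ 1.5470.
Single-dose peak C₀ = D/Vd = 1092/113 ≈ 9.664 mg/L.
Cmax,ss = C₀/(1 − f) ≈ 9.664/0.6464 ≈ 14.950 mg/L.
One interval later, Cmin,ss = Cmax,ss·e^(−kτ) ≈ 14.950 × 0.3536 ≈ 5.286 mg/L.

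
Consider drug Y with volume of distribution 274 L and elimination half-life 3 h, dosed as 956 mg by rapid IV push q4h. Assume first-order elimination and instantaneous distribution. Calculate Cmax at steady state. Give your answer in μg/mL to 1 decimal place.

k = ln2/t½ = ln2/3 ≈ 0.231049 h⁻¹; fraction remaining f = e^(−kτ) = e^(−0.231049×4) ≈ 0.3969.
At steady state, accumulation factor R = 1/(1 − e^(−kτ)) ≈ 1.6581.
Each bolus raises the concentration by D/Vd = 956/274 ≈ 3.489 μg/mL.
Cmax,ss = C₀/(1 − f) ≈ 3.489/0.6031 ≈ 5.785 μg/mL.

5.8 μg/mL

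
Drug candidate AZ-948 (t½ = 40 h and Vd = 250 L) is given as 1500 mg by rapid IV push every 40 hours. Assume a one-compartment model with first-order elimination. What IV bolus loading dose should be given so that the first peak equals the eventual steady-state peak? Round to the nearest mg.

f = (1/2)^(40/40) ≈ 0.500000; accumulation ratio R = 1/(1−f) ≈ 2.00000.
Loading dose to hit Cmax,ss on first dose: D_load = D_maint·R ≈ 1500 × 2.00000 ≈ 3000.00 mg.

3000 mg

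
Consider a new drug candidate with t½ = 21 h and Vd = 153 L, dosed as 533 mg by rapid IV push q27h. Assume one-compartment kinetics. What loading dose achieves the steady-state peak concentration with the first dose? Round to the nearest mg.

f = (1/2)^(27/21) ≈ 0.410168; accumulation ratio R = 1/(1−f) ≈ 1.69540.
Loading dose to hit Cmax,ss on first dose: D_load = D_maint·R ≈ 533 × 1.69540 ≈ 903.65 mg.

904 mg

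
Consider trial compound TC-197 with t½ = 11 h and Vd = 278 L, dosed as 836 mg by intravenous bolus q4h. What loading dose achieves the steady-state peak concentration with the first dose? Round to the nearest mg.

3752 mg

f = (1/2)^(4/11) ≈ 0.777203; accumulation ratio R = 1/(1−f) ≈ 4.48839.
Loading dose to hit Cmax,ss on first dose: D_load = D_maint·R ≈ 836 × 4.48839 ≈ 3752.29 mg.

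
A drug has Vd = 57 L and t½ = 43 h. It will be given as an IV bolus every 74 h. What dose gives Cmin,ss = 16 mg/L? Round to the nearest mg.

2094 mg

τ/t½ = 74/43 ≈ 1.7209, so f = (1/2)^(74/43) ≈ 0.303353.
Cmin,ss = (D/Vd)·f/(1−f), so D = Cmin,ss·Vd·(1−f)/f.
D = 16 × 57 × (1−f)/f ≈ 16 × 57 × 2.29649 ≈ 2094.40 mg.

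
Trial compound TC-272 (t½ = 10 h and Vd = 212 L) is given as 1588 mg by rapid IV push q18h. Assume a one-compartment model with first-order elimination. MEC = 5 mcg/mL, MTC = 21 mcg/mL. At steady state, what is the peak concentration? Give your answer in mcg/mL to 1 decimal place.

10.5 mcg/mL

τ/t½ = 18/10 ≈ 1.8, so fraction remaining f = (1/2)^(18/10) ≈ 0.2872.
At steady state, accumulation factor R = 1/(1 − e^(−kτ)) ≈ 1.4029.
Each bolus raises the concentration by D/Vd = 1588/212 ≈ 7.491 mcg/mL.
Steady-state peak Cmax,ss = C₀·R ≈ 7.491 × 1.4029 ≈ 10.509 mcg/mL.
Peak 10.5 mcg/mL vs MTC 21 mcg/mL: below toxic threshold.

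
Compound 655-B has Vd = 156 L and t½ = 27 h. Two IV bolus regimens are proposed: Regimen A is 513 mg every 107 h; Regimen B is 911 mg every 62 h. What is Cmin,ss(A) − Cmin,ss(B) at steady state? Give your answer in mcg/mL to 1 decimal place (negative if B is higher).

-1.3 mcg/mL

Regimen A: f = (1/2)^(107/27) ≈ 0.0641; Cmin,ss = (513/156)·f/(1−f) ≈ 0.225 mcg/mL.
Regimen B: f = (1/2)^(62/27) ≈ 0.2036; Cmin,ss = (911/156)·f/(1−f) ≈ 1.493 mcg/mL.
Difference ≈ 0.225 − 1.493 ≈ -1.268 mcg/mL.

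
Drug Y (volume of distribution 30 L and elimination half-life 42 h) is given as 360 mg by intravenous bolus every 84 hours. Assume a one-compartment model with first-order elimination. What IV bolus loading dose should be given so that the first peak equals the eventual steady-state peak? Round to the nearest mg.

480 mg

f = (1/2)^(84/42) ≈ 0.250000; accumulation ratio R = 1/(1−f) ≈ 1.33333.
Loading dose to hit Cmax,ss on first dose: D_load = D_maint·R ≈ 360 × 1.33333 ≈ 480.00 mg.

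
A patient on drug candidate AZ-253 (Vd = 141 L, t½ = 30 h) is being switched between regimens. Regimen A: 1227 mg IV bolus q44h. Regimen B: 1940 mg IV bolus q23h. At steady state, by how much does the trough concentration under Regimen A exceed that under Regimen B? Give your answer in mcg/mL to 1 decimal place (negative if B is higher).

-14.7 mcg/mL

Regimen A: f = (1/2)^(44/30) ≈ 0.3618; Cmin,ss = (1227/141)·f/(1−f) ≈ 4.933 mcg/mL.
Regimen B: f = (1/2)^(23/30) ≈ 0.5878; Cmin,ss = (1940/141)·f/(1−f) ≈ 19.620 mcg/mL.
Difference ≈ 4.933 − 19.620 ≈ -14.687 mcg/mL.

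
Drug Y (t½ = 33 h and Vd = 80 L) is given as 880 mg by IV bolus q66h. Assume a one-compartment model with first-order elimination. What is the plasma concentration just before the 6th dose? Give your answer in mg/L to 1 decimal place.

f = (1/2)^(τ/t½) = (1/2)^(66/33) ≈ 0.2500.
C₀ = D/Vd = 880/80 ≈ 11.000 mg/L.
Before the 6th dose, 5 doses have been given. Superposition: Cmin = C₀·(f + f² + … + f^5).
≈ 11.000 × (0.2500 + 0.0625 + 0.0156 + 0.0039 + 0.0010) ≈ 11.000 × 0.3330 ≈ 3.663 mg/L.

3.7 mg/L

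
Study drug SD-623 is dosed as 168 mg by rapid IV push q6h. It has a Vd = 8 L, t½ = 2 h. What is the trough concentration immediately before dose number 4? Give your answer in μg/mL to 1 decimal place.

3.0 μg/mL

f = (1/2)^(τ/t½) = (1/2)^(6/2) ≈ 0.1250.
C₀ = D/Vd = 168/8 ≈ 21.000 μg/mL.
Before the 4th dose, 3 doses have been given. Superposition: Cmin = C₀·(f + f² + … + f^3).
≈ 21.000 × (0.1250 + 0.0156 + 0.0020) ≈ 21.000 × 0.1426 ≈ 2.995 μg/mL.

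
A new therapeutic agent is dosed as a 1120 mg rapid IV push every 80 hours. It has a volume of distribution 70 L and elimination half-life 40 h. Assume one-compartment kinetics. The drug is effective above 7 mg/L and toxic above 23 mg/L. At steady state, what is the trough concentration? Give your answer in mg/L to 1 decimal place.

τ = 80 h = 2 half-lives, so f = (1/2)^2 = 0.25.
Accumulation ratio R = 1/(1 − f) = 1/0.75 = 4/3.
Single-dose peak C₀ = D/Vd = 1120/70 = 16 mg/L.
Steady-state peak Cmax,ss = C₀·R = 16 × 4/3 ≈ 21.333 mg/L.
Steady-state trough Cmin,ss = Cmax,ss·f ≈ 21.333 × 0.25 ≈ 5.333 mg/L.
Trough 5.3 mg/L vs MEC 7 mg/L: subtherapeutic.

5.3 mg/L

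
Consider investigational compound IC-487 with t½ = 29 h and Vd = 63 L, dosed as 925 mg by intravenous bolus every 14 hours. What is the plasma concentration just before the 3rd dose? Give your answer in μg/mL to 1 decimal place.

f = (1/2)^(τ/t½) = (1/2)^(14/29) ≈ 0.7156.
C₀ = D/Vd = 925/63 ≈ 14.683 μg/mL.
Before the 3rd dose, 2 doses have been given. Superposition: Cmin = C₀·(f + f²).
≈ 14.683 × (0.7156 + 0.5121) ≈ 14.683 × 1.2277 ≈ 18.026 μg/mL.

18.0 μg/mL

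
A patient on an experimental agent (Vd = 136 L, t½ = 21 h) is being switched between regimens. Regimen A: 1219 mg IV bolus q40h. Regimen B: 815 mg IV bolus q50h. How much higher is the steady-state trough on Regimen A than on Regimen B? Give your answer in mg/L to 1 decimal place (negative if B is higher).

Regimen A: f = (1/2)^(40/21) ≈ 0.2671; Cmin,ss = (1219/136)·f/(1−f) ≈ 3.267 mg/L.
Regimen B: f = (1/2)^(50/21) ≈ 0.1920; Cmin,ss = (815/136)·f/(1−f) ≈ 1.424 mg/L.
Difference ≈ 3.267 − 1.424 ≈ 1.843 mg/L.

1.8 mg/L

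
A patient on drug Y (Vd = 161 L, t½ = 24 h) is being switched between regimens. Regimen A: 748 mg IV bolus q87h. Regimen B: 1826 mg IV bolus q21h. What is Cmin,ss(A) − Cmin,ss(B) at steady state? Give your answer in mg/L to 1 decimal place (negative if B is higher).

-13.2 mg/L

Regimen A: f = (1/2)^(87/24) ≈ 0.0811; Cmin,ss = (748/161)·f/(1−f) ≈ 0.410 mg/L.
Regimen B: f = (1/2)^(21/24) ≈ 0.5453; Cmin,ss = (1826/161)·f/(1−f) ≈ 13.601 mg/L.
Difference ≈ 0.410 − 13.601 ≈ -13.191 mg/L.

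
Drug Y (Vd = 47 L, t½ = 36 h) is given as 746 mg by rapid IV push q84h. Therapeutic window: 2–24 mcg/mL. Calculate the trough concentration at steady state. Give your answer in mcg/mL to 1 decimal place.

3.9 mcg/mL

Over one 84-h interval, 84/36 ≈ 2.3333 half-lives elapse, leaving f ≈ 0.1984 of each dose.
At steady state, accumulation factor R = 1/(1 − e^(−kτ)) ≈ 1.2475.
Single-dose peak C₀ = D/Vd = 746/47 ≈ 15.872 mcg/mL.
Steady-state peak Cmax,ss = C₀·R ≈ 15.872 × 1.2475 ≈ 19.800 mcg/mL.
Steady-state trough Cmin,ss = Cmax,ss·f ≈ 19.800 × 0.1984 ≈ 3.928 mcg/mL.
Trough 3.9 mcg/mL vs MEC 2 mcg/mL: adequate.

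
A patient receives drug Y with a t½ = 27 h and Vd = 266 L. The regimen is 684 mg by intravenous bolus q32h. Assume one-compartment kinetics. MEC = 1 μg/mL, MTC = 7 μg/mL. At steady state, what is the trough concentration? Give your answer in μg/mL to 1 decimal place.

τ/t½ = 32/27 ≈ 1.1852, so fraction remaining f = (1/2)^(32/27) ≈ 0.4398.
At steady state, accumulation factor R = 1/(1 − e^(−kτ)) ≈ 1.7851.
Single-dose peak C₀ = D/Vd = 684/266 ≈ 2.571 μg/mL.
Cmax,ss = C₀/(1 − f) ≈ 2.571/0.5602 ≈ 4.589 μg/mL.
One interval later, Cmin,ss = Cmax,ss·e^(−kτ) ≈ 4.589 × 0.4398 ≈ 2.018 μg/mL.
Trough 2.0 μg/mL vs MEC 1 μg/mL: adequate.

2.0 μg/mL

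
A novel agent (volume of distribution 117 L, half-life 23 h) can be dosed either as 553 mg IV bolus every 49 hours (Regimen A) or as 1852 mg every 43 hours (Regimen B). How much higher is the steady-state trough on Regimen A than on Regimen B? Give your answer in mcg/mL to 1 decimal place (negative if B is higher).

Regimen A: f = (1/2)^(49/23) ≈ 0.2284; Cmin,ss = (553/117)·f/(1−f) ≈ 1.399 mcg/mL.
Regimen B: f = (1/2)^(43/23) ≈ 0.2737; Cmin,ss = (1852/117)·f/(1−f) ≈ 5.965 mcg/mL.
Difference ≈ 1.399 − 5.965 ≈ -4.566 mcg/mL.

-4.6 mcg/mL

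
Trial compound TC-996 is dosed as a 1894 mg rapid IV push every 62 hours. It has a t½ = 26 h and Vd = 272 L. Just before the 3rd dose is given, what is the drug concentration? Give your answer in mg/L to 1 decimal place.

f = (1/2)^(τ/t½) = (1/2)^(62/26) ≈ 0.1915.
C₀ = D/Vd = 1894/272 ≈ 6.963 mg/L.
Before the 3rd dose, 2 doses have been given. Superposition: Cmin = C₀·(f + f²).
≈ 6.963 × (0.1915 + 0.0367) ≈ 6.963 × 0.2282 ≈ 1.589 mg/L.

1.6 mg/L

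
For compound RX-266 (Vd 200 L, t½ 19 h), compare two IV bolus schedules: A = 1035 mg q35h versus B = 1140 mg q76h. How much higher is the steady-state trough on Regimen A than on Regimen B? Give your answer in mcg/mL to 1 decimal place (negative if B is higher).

1.6 mcg/mL

Regimen A: f = (1/2)^(35/19) ≈ 0.2789; Cmin,ss = (1035/200)·f/(1−f) ≈ 2.002 mcg/mL.
Regimen B: f = (1/2)^(76/19) ≈ 0.0625; Cmin,ss = (1140/200)·f/(1−f) ≈ 0.380 mcg/mL.
Difference ≈ 2.002 − 0.380 ≈ 1.622 mcg/mL.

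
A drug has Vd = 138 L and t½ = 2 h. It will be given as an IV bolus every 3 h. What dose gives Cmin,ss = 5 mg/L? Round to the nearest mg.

1262 mg

τ/t½ = 3/2 ≈ 1.5, so f = (1/2)^(3/2) ≈ 0.353553.
Cmin,ss = (D/Vd)·f/(1−f), so D = Cmin,ss·Vd·(1−f)/f.
D = 5 × 138 × (1−f)/f ≈ 5 × 138 × 1.82843 ≈ 1261.62 mg.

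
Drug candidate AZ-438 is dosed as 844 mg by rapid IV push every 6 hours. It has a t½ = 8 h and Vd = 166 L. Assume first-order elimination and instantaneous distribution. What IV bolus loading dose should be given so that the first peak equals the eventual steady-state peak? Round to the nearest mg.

f = (1/2)^(6/8) ≈ 0.594604; accumulation ratio R = 1/(1−f) ≈ 2.46672.
Loading dose to hit Cmax,ss on first dose: D_load = D_maint·R ≈ 844 × 2.46672 ≈ 2081.91 mg.

2082 mg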